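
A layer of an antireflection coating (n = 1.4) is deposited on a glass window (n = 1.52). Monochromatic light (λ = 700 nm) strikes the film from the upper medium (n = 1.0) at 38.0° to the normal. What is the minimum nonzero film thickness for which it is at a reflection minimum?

Ray reflecting at the top interface goes from n = 1.0 toward n = 1.4: a half-wave phase shift.
At the lower boundary (n = 1.4 to n = 1.52) the reflected ray undergoes a half-wave phase shift.
Net: no relative phase inversion (both shifts match).
So the condition for destructive reflection is 2 n t cos θ_r = (m + ½) λ.
Snell's law: 1.0 sin 38.0° = 1.4 sin θ_r → sin θ_r = 0.440, cos θ_r = 0.898.
Minimum at m = 0: t = λ / (4 n cos θ_r) = 700 / (4 × 1.4 × 0.898) = 139 nm.

139 nm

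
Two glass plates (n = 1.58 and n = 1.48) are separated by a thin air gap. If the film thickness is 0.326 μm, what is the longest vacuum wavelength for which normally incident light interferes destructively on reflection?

Ray reflecting at the top interface goes from n = 1.58 toward n = 1.0: no phase shift.
Ray reflecting at the bottom interface goes from n = 1.0 toward n = 1.48: a half-wave phase shift.
The two reflections differ by half a wavelength.
So the condition for destructive reflection is 2 n t = m λ.
λ = 2 n t / m. The longest wavelength is m = 1: λ = 2 × 1.0 × 326 / 1.00 = 652 nm.

652 nm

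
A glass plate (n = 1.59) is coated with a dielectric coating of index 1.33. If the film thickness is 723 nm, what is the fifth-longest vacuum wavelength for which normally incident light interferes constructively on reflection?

At the upper boundary (n = 1.0 to n = 1.33) the reflected ray undergoes a half-wave phase shift.
Bottom surface (1.33 → 1.59): reflection off a higher-index medium gives a half-wave phase shift.
Zero or two π shifts → no net half-wave offset.
With no net inversion, constructive interference in reflection requires 2 n t = m λ.
λ = 2 n t / m. The fifth-longest wavelength is m = 5: λ = 2 × 1.33 × 723 / 5.00 = 385 nm.

385 nm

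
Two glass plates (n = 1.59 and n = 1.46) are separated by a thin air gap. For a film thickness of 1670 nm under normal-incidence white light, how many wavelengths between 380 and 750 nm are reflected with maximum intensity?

Ray reflecting at the top interface goes from n = 1.59 toward n = 1.0: no phase shift.
Ray reflecting at the bottom interface goes from n = 1.0 toward n = 1.46: a half-wave phase shift.
Exactly one π shift → a net half-wave offset.
For maximum reflection here: 2 n t = (m + ½) λ.
λ = 2 n t / (m + ½) = 3340 / (m + ½) nm.
m=3: 954 nm (IR); m=4: 742 nm (visible); m=5: 607 nm (visible); m=6: 514 nm (visible); m=7: 445 nm (visible); m=8: 393 nm (visible); m=9: 352 nm (UV).

5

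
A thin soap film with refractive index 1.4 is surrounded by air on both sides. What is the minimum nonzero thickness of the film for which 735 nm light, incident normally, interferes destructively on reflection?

263 nm

At the upper boundary (n = 1.0 to n = 1.4) the reflected ray undergoes a half-wave phase shift.
At the lower boundary (n = 1.4 to n = 1.0) the reflected ray undergoes no phase shift.
Exactly one π shift → a net half-wave offset.
With one net inversion, destructive interference in reflection requires 2 n t = m λ.
Minimum nonzero at m = 1: t = λ / (2 n) = 735 / (2 × 1.4) = 263 nm.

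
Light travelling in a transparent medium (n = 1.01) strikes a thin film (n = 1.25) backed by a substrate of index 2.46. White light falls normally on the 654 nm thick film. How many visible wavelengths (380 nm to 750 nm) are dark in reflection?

2

At the upper boundary (n = 1.01 to n = 1.25) the reflected ray undergoes a half-wave phase shift.
Ray reflecting at the bottom interface goes from n = 1.25 toward n = 2.46: a half-wave phase shift.
Net: no relative phase inversion (both shifts match).
With no net inversion, destructive interference in reflection requires 2 n t = (m + ½) λ.
λ = 2 n t / (m + ½) = 1635 / (m + ½) nm.
m=1: 1090 nm (IR); m=2: 654 nm (visible); m=3: 467 nm (visible); m=4: 363 nm (UV).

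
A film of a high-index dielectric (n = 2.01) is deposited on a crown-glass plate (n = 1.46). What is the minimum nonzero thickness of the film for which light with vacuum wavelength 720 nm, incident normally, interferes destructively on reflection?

At the upper boundary (n = 1.0 to n = 2.01) the reflected ray undergoes a half-wave phase shift.
Ray reflecting at the bottom interface goes from n = 2.01 toward n = 1.46: no phase shift.
Exactly one π shift → a net half-wave offset.
So the condition for destructive reflection is 2 n t = m λ.
Minimum nonzero at m = 1: t = λ / (2 n) = 720 / (2 × 2.01) = 179 nm.

179 nm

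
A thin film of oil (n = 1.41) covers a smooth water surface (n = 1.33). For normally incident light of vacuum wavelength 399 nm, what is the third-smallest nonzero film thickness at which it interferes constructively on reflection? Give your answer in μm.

0.354 μm

At the upper boundary (n = 1.0 to n = 1.41) the reflected ray undergoes a half-wave phase shift.
Ray reflecting at the bottom interface goes from n = 1.41 toward n = 1.33: no phase shift.
Exactly one π shift → a net half-wave offset.
With one net inversion, constructive interference in reflection requires 2 n t = (m + ½) λ.
The third-smallest nonzero thickness corresponds to m = 2: t = (m + ½) λ / (2 n) = 2.50 × 399 / (2 × 1.41) = 354 nm.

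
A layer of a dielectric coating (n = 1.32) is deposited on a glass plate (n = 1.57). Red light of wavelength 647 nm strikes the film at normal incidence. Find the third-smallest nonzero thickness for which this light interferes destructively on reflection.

Top surface (1.0 → 1.32): reflection off a higher-index medium gives a half-wave phase shift.
At the lower boundary (n = 1.32 to n = 1.57) the reflected ray undergoes a half-wave phase shift.
Net: no relative phase inversion (both shifts match).
For weak reflection here: 2 n t = (m + ½) λ.
The third-smallest nonzero thickness corresponds to m = 2: t = (m + ½) λ / (2 n) = 2.50 × 647 / (2 × 1.32) = 613 nm.

613 nm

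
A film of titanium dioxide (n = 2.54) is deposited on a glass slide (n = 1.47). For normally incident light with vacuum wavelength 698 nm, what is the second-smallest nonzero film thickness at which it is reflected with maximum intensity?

206 nm

At the upper boundary (n = 1.0 to n = 2.54) the reflected ray undergoes a half-wave phase shift.
Bottom surface (2.54 → 1.47): reflection off a lower-index medium gives no phase shift.
The two reflections differ by half a wavelength.
With one net inversion, constructive interference in reflection requires 2 n t = (m + ½) λ.
The second-smallest nonzero thickness corresponds to m = 1: t = (m + ½) λ / (2 n) = 1.50 × 698 / (2 × 2.54) = 206 nm.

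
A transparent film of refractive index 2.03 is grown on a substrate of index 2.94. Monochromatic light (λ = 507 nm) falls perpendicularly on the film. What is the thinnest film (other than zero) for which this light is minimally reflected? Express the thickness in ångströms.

624 Å

At the upper boundary (n = 1.0 to n = 2.03) the reflected ray undergoes a half-wave phase shift.
Ray reflecting at the bottom interface goes from n = 2.03 toward n = 2.94: a half-wave phase shift.
Net: no relative phase inversion (both shifts match).
So the condition for destructive reflection is 2 n t = (m + ½) λ.
Minimum at m = 0: t = λ / (4 n) = 507 / (4 × 2.03) = 62.4 nm.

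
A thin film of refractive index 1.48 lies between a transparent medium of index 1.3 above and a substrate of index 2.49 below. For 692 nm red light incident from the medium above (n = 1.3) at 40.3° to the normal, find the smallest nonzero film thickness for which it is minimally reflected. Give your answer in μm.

Ray reflecting at the top interface goes from n = 1.3 toward n = 1.48: a half-wave phase shift.
At the lower boundary (n = 1.48 to n = 2.49) the reflected ray undergoes a half-wave phase shift.
Net: no relative phase inversion (both shifts match).
So the condition for destructive reflection is 2 n t cos θ_r = (m + ½) λ.
Snell's law: 1.3 sin 40.3° = 1.48 sin θ_r → sin θ_r = 0.568, cos θ_r = 0.823.
Minimum at m = 0: t = λ / (4 n cos θ_r) = 692 / (4 × 1.48 × 0.823) = 142 nm.

0.142 μm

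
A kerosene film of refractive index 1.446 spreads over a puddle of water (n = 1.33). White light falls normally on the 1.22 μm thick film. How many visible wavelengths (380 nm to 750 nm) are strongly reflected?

Top surface (1.0 → 1.446): reflection off a higher-index medium gives a half-wave phase shift.
Bottom surface (1.446 → 1.33): reflection off a lower-index medium gives no phase shift.
Net: one phase inversion between the two reflected rays.
For maximum reflection here: 2 n t = (m + ½) λ.
λ = 2 n t / (m + ½) = 3528 / (m + ½) nm.
m=4: 784 nm (IR); m=5: 641 nm (visible); m=6: 543 nm (visible); m=7: 470 nm (visible); m=8: 415 nm (visible); m=9: 371 nm (UV).

4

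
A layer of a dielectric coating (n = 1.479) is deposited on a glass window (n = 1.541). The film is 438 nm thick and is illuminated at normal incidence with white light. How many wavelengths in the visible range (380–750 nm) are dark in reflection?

Top surface (1.0 → 1.479): reflection off a higher-index medium gives a half-wave phase shift.
At the lower boundary (n = 1.479 to n = 1.541) the reflected ray undergoes a half-wave phase shift.
The two reflections carry the same phase change, so no net offset.
For dark reflection here: 2 n t = (m + ½) λ.
λ = 2 n t / (m + ½) = 1296 / (m + ½) nm.
m=1: 864 nm (IR); m=2: 518 nm (visible); m=3: 370 nm (UV).

1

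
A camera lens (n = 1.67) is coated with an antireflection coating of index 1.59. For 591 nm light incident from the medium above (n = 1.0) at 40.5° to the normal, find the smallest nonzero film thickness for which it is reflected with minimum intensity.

102 nm

At the upper boundary (n = 1.0 to n = 1.59) the reflected ray undergoes a half-wave phase shift.
At the lower boundary (n = 1.59 to n = 1.67) the reflected ray undergoes a half-wave phase shift.
Net: no relative phase inversion (both shifts match).
For dark reflection here: 2 n t cos θ_r = (m + ½) λ.
Snell's law: 1.0 sin 40.5° = 1.59 sin θ_r → sin θ_r = 0.408, cos θ_r = 0.913.
Minimum at m = 0: t = λ / (4 n cos θ_r) = 591 / (4 × 1.59 × 0.913) = 102 nm.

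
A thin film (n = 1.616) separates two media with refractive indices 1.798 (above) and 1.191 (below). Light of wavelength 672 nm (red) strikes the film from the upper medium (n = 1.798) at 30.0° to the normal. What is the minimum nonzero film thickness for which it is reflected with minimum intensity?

Ray reflecting at the top interface goes from n = 1.798 toward n = 1.616: no phase shift.
Bottom surface (1.616 → 1.191): reflection off a lower-index medium gives no phase shift.
The two reflections carry the same phase change, so no net offset.
So the condition for destructive reflection is 2 n t cos θ_r = (m + ½) λ.
Snell's law: 1.798 sin 30.0° = 1.616 sin θ_r → sin θ_r = 0.556, cos θ_r = 0.831.
Minimum at m = 0: t = λ / (4 n cos θ_r) = 672 / (4 × 1.616 × 0.831) = 125 nm.

125 nm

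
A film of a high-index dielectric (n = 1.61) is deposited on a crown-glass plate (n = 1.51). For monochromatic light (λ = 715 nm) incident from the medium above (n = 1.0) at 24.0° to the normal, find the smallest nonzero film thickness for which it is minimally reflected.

229 nm

Ray reflecting at the top interface goes from n = 1.0 toward n = 1.61: a half-wave phase shift.
At the lower boundary (n = 1.61 to n = 1.51) the reflected ray undergoes no phase shift.
Exactly one π shift → a net half-wave offset.
With one net inversion, destructive interference in reflection requires 2 n t cos θ_r = m λ.
Snell's law: 1.0 sin 24.0° = 1.61 sin θ_r → sin θ_r = 0.253, cos θ_r = 0.968.
Minimum nonzero at m = 1: t = λ / (2 n cos θ_r) = 715 / (2 × 1.61 × 0.968) = 229 nm.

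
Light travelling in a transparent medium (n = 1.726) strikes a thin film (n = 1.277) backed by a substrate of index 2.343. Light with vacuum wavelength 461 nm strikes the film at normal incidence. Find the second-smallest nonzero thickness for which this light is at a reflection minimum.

At the upper boundary (n = 1.726 to n = 1.277) the reflected ray undergoes no phase shift.
At the lower boundary (n = 1.277 to n = 2.343) the reflected ray undergoes a half-wave phase shift.
The two reflections differ by half a wavelength.
So the condition for destructive reflection is 2 n t = m λ.
The second-smallest nonzero thickness corresponds to m = 2: t = m λ / (2 n) = 2.00 × 461 / (2 × 1.277) = 361 nm.

361 nm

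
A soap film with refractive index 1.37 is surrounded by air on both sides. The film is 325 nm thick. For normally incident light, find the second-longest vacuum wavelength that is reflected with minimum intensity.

At the upper boundary (n = 1.0 to n = 1.37) the reflected ray undergoes a half-wave phase shift.
Ray reflecting at the bottom interface goes from n = 1.37 toward n = 1.0: no phase shift.
Exactly one π shift → a net half-wave offset.
For minimum reflection here: 2 n t = m λ.
λ = 2 n t / m. The second-longest wavelength is m = 2: λ = 2 × 1.37 × 325 / 2.00 = 445 nm.

445 nm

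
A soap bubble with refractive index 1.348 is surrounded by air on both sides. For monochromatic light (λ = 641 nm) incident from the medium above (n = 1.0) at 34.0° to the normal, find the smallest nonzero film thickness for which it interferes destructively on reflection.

At the upper boundary (n = 1.0 to n = 1.348) the reflected ray undergoes a half-wave phase shift.
At the lower boundary (n = 1.348 to n = 1.0) the reflected ray undergoes no phase shift.
Exactly one π shift → a net half-wave offset.
So the condition for destructive reflection is 2 n t cos θ_r = m λ.
Snell's law: 1.0 sin 34.0° = 1.348 sin θ_r → sin θ_r = 0.415, cos θ_r = 0.910.
Minimum nonzero at m = 1: t = λ / (2 n cos θ_r) = 641 / (2 × 1.348 × 0.910) = 261 nm.

261 nm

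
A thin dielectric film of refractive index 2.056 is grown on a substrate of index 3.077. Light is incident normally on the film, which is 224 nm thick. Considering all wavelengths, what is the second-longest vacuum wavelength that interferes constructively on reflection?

461 nm

At the upper boundary (n = 1.0 to n = 2.056) the reflected ray undergoes a half-wave phase shift.
Bottom surface (2.056 → 3.077): reflection off a higher-index medium gives a half-wave phase shift.
The two reflections carry the same phase change, so no net offset.
So the condition for constructive reflection is 2 n t = m λ.
λ = 2 n t / m. The second-longest wavelength is m = 2: λ = 2 × 2.056 × 224 / 2.00 = 461 nm.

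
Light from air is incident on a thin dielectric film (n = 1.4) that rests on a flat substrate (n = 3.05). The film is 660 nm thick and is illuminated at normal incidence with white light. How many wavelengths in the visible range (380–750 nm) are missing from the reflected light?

3

Top surface (1.0 → 1.4): reflection off a higher-index medium gives a half-wave phase shift.
At the lower boundary (n = 1.4 to n = 3.05) the reflected ray undergoes a half-wave phase shift.
Net: no relative phase inversion (both shifts match).
For weak reflection here: 2 n t = (m + ½) λ.
λ = 2 n t / (m + ½) = 1848 / (m + ½) nm.
m=1: 1232 nm (IR); m=2: 739 nm (visible); m=3: 528 nm (visible); m=4: 411 nm (visible); m=5: 336 nm (UV).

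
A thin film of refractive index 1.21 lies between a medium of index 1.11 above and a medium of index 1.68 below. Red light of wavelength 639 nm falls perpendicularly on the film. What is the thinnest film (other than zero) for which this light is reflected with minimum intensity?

At the upper boundary (n = 1.11 to n = 1.21) the reflected ray undergoes a half-wave phase shift.
Ray reflecting at the bottom interface goes from n = 1.21 toward n = 1.68: a half-wave phase shift.
Net: no relative phase inversion (both shifts match).
With no net inversion, destructive interference in reflection requires 2 n t = (m + ½) λ.
Minimum at m = 0: t = λ / (4 n) = 639 / (4 × 1.21) = 132 nm.

132 nm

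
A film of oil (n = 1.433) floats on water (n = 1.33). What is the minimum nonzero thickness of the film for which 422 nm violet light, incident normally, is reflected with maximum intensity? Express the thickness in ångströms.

Ray reflecting at the top interface goes from n = 1.0 toward n = 1.433: a half-wave phase shift.
Bottom surface (1.433 → 1.33): reflection off a lower-index medium gives no phase shift.
The two reflections differ by half a wavelength.
So the condition for constructive reflection is 2 n t = (m + ½) λ.
Minimum at m = 0: t = λ / (4 n) = 422 / (4 × 1.433) = 73.6 nm.

736 Å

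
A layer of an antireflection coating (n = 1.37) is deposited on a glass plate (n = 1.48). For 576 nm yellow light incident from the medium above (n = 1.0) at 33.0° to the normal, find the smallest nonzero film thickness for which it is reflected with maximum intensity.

229 nm

Top surface (1.0 → 1.37): reflection off a higher-index medium gives a half-wave phase shift.
At the lower boundary (n = 1.37 to n = 1.48) the reflected ray undergoes a half-wave phase shift.
The two reflections carry the same phase change, so no net offset.
So the condition for constructive reflection is 2 n t cos θ_r = m λ.
Snell's law: 1.0 sin 33.0° = 1.37 sin θ_r → sin θ_r = 0.398, cos θ_r = 0.918.
Minimum nonzero at m = 1: t = λ / (2 n cos θ_r) = 576 / (2 × 1.37 × 0.918) = 229 nm.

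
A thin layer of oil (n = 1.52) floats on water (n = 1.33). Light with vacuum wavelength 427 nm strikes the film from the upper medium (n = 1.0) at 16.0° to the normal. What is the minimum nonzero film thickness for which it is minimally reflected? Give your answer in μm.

0.143 μm

At the upper boundary (n = 1.0 to n = 1.52) the reflected ray undergoes a half-wave phase shift.
At the lower boundary (n = 1.52 to n = 1.33) the reflected ray undergoes no phase shift.
The two reflections differ by half a wavelength.
For dark reflection here: 2 n t cos θ_r = m λ.
Snell's law: 1.0 sin 16.0° = 1.52 sin θ_r → sin θ_r = 0.181, cos θ_r = 0.983.
Minimum nonzero at m = 1: t = λ / (2 n cos θ_r) = 427 / (2 × 1.52 × 0.983) = 143 nm.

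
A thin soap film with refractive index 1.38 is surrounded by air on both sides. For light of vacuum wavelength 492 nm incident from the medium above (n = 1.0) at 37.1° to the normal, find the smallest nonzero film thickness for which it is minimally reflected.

198 nm

Top surface (1.0 → 1.38): reflection off a higher-index medium gives a half-wave phase shift.
At the lower boundary (n = 1.38 to n = 1.0) the reflected ray undergoes no phase shift.
Net: one phase inversion between the two reflected rays.
For weak reflection here: 2 n t cos θ_r = m λ.
Snell's law: 1.0 sin 37.1° = 1.38 sin θ_r → sin θ_r = 0.437, cos θ_r = 0.899.
Minimum nonzero at m = 1: t = λ / (2 n cos θ_r) = 492 / (2 × 1.38 × 0.899) = 198 nm.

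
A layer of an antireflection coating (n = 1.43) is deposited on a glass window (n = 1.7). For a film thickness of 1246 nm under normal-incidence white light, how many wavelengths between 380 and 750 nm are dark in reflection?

4

Ray reflecting at the top interface goes from n = 1.0 toward n = 1.43: a half-wave phase shift.
At the lower boundary (n = 1.43 to n = 1.7) the reflected ray undergoes a half-wave phase shift.
Net: no relative phase inversion (both shifts match).
With no net inversion, destructive interference in reflection requires 2 n t = (m + ½) λ.
λ = 2 n t / (m + ½) = 3564 / (m + ½) nm.
m=4: 792 nm (IR); m=5: 648 nm (visible); m=6: 548 nm (visible); m=7: 475 nm (visible); m=8: 419 nm (visible); m=9: 375 nm (UV).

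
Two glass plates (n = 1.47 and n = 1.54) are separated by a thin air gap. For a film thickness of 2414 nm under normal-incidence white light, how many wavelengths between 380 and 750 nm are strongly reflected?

Top surface (1.47 → 1.0): reflection off a lower-index medium gives no phase shift.
Ray reflecting at the bottom interface goes from n = 1.0 toward n = 1.54: a half-wave phase shift.
Exactly one π shift → a net half-wave offset.
With one net inversion, constructive interference in reflection requires 2 n t = (m + ½) λ.
λ = 2 n t / (m + ½) = 4828 / (m + ½) nm.
m=5: 878 nm (IR); m=6: 743 nm (visible); m=7: 644 nm (visible); m=8: 568 nm (visible); m=9: 508 nm (visible); m=10: 460 nm (visible); m=11: 420 nm (visible); m=12: 386 nm (visible); m=13: 358 nm (UV).

7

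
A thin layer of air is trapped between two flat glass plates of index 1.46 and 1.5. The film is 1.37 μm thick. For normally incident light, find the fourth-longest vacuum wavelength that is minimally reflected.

685 nm

Ray reflecting at the top interface goes from n = 1.46 toward n = 1.0: no phase shift.
At the lower boundary (n = 1.0 to n = 1.5) the reflected ray undergoes a half-wave phase shift.
The two reflections differ by half a wavelength.
So the condition for destructive reflection is 2 n t = m λ.
λ = 2 n t / m. The fourth-longest wavelength is m = 4: λ = 2 × 1.0 × 1370 / 4.00 = 685 nm.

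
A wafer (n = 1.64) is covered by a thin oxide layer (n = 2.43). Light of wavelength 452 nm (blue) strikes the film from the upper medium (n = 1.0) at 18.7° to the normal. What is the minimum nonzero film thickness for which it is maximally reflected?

At the upper boundary (n = 1.0 to n = 2.43) the reflected ray undergoes a half-wave phase shift.
At the lower boundary (n = 2.43 to n = 1.64) the reflected ray undergoes no phase shift.
The two reflections differ by half a wavelength.
With one net inversion, constructive interference in reflection requires 2 n t cos θ_r = (m + ½) λ.
Snell's law: 1.0 sin 18.7° = 2.43 sin θ_r → sin θ_r = 0.132, cos θ_r = 0.991.
Minimum at m = 0: t = λ / (4 n cos θ_r) = 452 / (4 × 2.43 × 0.991) = 46.9 nm.

46.9 nm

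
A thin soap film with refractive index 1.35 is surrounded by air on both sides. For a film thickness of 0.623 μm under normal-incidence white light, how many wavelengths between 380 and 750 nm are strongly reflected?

Ray reflecting at the top interface goes from n = 1.0 toward n = 1.35: a half-wave phase shift.
Bottom surface (1.35 → 1.0): reflection off a lower-index medium gives no phase shift.
Exactly one π shift → a net half-wave offset.
So the condition for constructive reflection is 2 n t = (m + ½) λ.
λ = 2 n t / (m + ½) = 1682 / (m + ½) nm.
m=1: 1121 nm (IR); m=2: 673 nm (visible); m=3: 481 nm (visible); m=4: 374 nm (UV).

2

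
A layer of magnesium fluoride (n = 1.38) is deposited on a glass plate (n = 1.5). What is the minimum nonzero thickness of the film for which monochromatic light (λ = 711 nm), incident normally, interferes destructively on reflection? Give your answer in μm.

0.129 μm

At the upper boundary (n = 1.0 to n = 1.38) the reflected ray undergoes a half-wave phase shift.
Bottom surface (1.38 → 1.5): reflection off a higher-index medium gives a half-wave phase shift.
The two reflections carry the same phase change, so no net offset.
For minimum reflection here: 2 n t = (m + ½) λ.
Minimum at m = 0: t = λ / (4 n) = 711 / (4 × 1.38) = 129 nm.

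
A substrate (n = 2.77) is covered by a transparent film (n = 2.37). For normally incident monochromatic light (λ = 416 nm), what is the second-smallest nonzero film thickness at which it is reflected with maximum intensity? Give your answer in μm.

At the upper boundary (n = 1.0 to n = 2.37) the reflected ray undergoes a half-wave phase shift.
At the lower boundary (n = 2.37 to n = 2.77) the reflected ray undergoes a half-wave phase shift.
Zero or two π shifts → no net half-wave offset.
So the condition for constructive reflection is 2 n t = m λ.
The second-smallest nonzero thickness corresponds to m = 2: t = m λ / (2 n) = 2.00 × 416 / (2 × 2.37) = 176 nm.

0.176 μm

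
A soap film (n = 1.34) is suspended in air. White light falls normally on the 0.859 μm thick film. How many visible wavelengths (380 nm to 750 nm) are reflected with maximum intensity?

3

Top surface (1.0 → 1.34): reflection off a higher-index medium gives a half-wave phase shift.
Bottom surface (1.34 → 1.0): reflection off a lower-index medium gives no phase shift.
The two reflections differ by half a wavelength.
With one net inversion, constructive interference in reflection requires 2 n t = (m + ½) λ.
λ = 2 n t / (m + ½) = 2302 / (m + ½) nm.
m=2: 921 nm (IR); m=3: 658 nm (visible); m=4: 512 nm (visible); m=5: 419 nm (visible); m=6: 354 nm (UV).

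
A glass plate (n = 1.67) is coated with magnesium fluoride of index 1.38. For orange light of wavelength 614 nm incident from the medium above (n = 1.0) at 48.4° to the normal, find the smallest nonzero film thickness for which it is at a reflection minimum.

132 nm

Top surface (1.0 → 1.38): reflection off a higher-index medium gives a half-wave phase shift.
Bottom surface (1.38 → 1.67): reflection off a higher-index medium gives a half-wave phase shift.
The two reflections carry the same phase change, so no net offset.
So the condition for destructive reflection is 2 n t cos θ_r = (m + ½) λ.
Snell's law: 1.0 sin 48.4° = 1.38 sin θ_r → sin θ_r = 0.542, cos θ_r = 0.840.
Minimum at m = 0: t = λ / (4 n cos θ_r) = 614 / (4 × 1.38 × 0.840) = 132 nm.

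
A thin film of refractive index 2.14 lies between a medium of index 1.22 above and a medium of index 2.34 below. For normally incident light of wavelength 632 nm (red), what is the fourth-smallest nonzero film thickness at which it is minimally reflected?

Top surface (1.22 → 2.14): reflection off a higher-index medium gives a half-wave phase shift.
At the lower boundary (n = 2.14 to n = 2.34) the reflected ray undergoes a half-wave phase shift.
The two reflections carry the same phase change, so no net offset.
So the condition for destructive reflection is 2 n t = (m + ½) λ.
The fourth-smallest nonzero thickness corresponds to m = 3: t = (m + ½) λ / (2 n) = 3.50 × 632 / (2 × 2.14) = 517 nm.

517 nm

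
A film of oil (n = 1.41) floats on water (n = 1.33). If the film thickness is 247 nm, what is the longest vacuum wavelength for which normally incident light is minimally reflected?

At the upper boundary (n = 1.0 to n = 1.41) the reflected ray undergoes a half-wave phase shift.
Bottom surface (1.41 → 1.33): reflection off a lower-index medium gives no phase shift.
Exactly one π shift → a net half-wave offset.
For dark reflection here: 2 n t = m λ.
λ = 2 n t / m. The longest wavelength is m = 1: λ = 2 × 1.41 × 247 / 1.00 = 697 nm.

697 nm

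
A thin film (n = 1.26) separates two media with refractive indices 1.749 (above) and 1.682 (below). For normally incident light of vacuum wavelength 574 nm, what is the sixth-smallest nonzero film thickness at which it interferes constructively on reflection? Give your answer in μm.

Ray reflecting at the top interface goes from n = 1.749 toward n = 1.26: no phase shift.
Ray reflecting at the bottom interface goes from n = 1.26 toward n = 1.682: a half-wave phase shift.
Net: one phase inversion between the two reflected rays.
With one net inversion, constructive interference in reflection requires 2 n t = (m + ½) λ.
The sixth-smallest nonzero thickness corresponds to m = 5: t = (m + ½) λ / (2 n) = 5.50 × 574 / (2 × 1.26) = 1253 nm.

1.25 μm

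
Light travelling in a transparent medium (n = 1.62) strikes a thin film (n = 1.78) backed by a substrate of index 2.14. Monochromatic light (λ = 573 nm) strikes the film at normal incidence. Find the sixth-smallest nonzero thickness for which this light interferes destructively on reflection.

885 nm

At the upper boundary (n = 1.62 to n = 1.78) the reflected ray undergoes a half-wave phase shift.
At the lower boundary (n = 1.78 to n = 2.14) the reflected ray undergoes a half-wave phase shift.
Net: no relative phase inversion (both shifts match).
So the condition for destructive reflection is 2 n t = (m + ½) λ.
The sixth-smallest nonzero thickness corresponds to m = 5: t = (m + ½) λ / (2 n) = 5.50 × 573 / (2 × 1.78) = 885 nm.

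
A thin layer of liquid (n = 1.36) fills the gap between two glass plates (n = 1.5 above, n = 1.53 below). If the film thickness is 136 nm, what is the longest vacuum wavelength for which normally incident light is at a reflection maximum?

740 nm

Ray reflecting at the top interface goes from n = 1.5 toward n = 1.36: no phase shift.
Bottom surface (1.36 → 1.53): reflection off a higher-index medium gives a half-wave phase shift.
Exactly one π shift → a net half-wave offset.
With one net inversion, constructive interference in reflection requires 2 n t = (m + ½) λ.
λ = 2 n t / (m + ½). The longest wavelength is m = 0: λ = 2 × 1.36 × 136 / 0.500 = 740 nm.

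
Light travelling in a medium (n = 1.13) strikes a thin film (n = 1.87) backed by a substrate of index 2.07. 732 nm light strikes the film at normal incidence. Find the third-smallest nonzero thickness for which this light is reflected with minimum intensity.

Top surface (1.13 → 1.87): reflection off a higher-index medium gives a half-wave phase shift.
At the lower boundary (n = 1.87 to n = 2.07) the reflected ray undergoes a half-wave phase shift.
The two reflections carry the same phase change, so no net offset.
With no net inversion, destructive interference in reflection requires 2 n t = (m + ½) λ.
The third-smallest nonzero thickness corresponds to m = 2: t = (m + ½) λ / (2 n) = 2.50 × 732 / (2 × 1.87) = 489 nm.

489 nm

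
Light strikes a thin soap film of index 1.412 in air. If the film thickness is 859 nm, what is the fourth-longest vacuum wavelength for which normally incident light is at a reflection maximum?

693 nm

At the upper boundary (n = 1.0 to n = 1.412) the reflected ray undergoes a half-wave phase shift.
At the lower boundary (n = 1.412 to n = 1.0) the reflected ray undergoes no phase shift.
Net: one phase inversion between the two reflected rays.
So the condition for constructive reflection is 2 n t = (m + ½) λ.
λ = 2 n t / (m + ½). The fourth-longest wavelength is m = 3: λ = 2 × 1.412 × 859 / 3.50 = 693 nm.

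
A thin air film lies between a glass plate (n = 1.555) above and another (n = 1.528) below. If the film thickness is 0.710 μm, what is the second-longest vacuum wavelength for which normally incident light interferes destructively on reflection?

710 nm

Ray reflecting at the top interface goes from n = 1.555 toward n = 1.0: no phase shift.
Ray reflecting at the bottom interface goes from n = 1.0 toward n = 1.528: a half-wave phase shift.
The two reflections differ by half a wavelength.
For dark reflection here: 2 n t = m λ.
λ = 2 n t / m. The second-longest wavelength is m = 2: λ = 2 × 1.0 × 710 / 2.00 = 710 nm.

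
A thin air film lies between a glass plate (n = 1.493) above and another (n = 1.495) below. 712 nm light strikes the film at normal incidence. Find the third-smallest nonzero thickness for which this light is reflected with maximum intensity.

Ray reflecting at the top interface goes from n = 1.493 toward n = 1.0: no phase shift.
Ray reflecting at the bottom interface goes from n = 1.0 toward n = 1.495: a half-wave phase shift.
Exactly one π shift → a net half-wave offset.
So the condition for constructive reflection is 2 n t = (m + ½) λ.
The third-smallest nonzero thickness corresponds to m = 2: t = (m + ½) λ / (2 n) = 2.50 × 712 / (2 × 1.0) = 890 nm.

890 nm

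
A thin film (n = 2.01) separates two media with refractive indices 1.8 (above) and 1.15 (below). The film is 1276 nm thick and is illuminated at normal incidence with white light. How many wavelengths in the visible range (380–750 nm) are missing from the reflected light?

Ray reflecting at the top interface goes from n = 1.8 toward n = 2.01: a half-wave phase shift.
Ray reflecting at the bottom interface goes from n = 2.01 toward n = 1.15: no phase shift.
Net: one phase inversion between the two reflected rays.
For weak reflection here: 2 n t = m λ.
λ = 2 n t / m = 5130 / m nm.
m=6: 855 nm (IR); m=7: 733 nm (visible); m=8: 641 nm (visible); m=9: 570 nm (visible); m=10: 513 nm (visible); m=11: 466 nm (visible); m=12: 427 nm (visible); m=13: 395 nm (visible); m=14: 366 nm (UV).

7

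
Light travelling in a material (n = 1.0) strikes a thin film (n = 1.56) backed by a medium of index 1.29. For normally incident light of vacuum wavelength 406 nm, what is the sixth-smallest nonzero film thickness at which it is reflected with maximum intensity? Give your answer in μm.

0.716 μm

Ray reflecting at the top interface goes from n = 1.0 toward n = 1.56: a half-wave phase shift.
At the lower boundary (n = 1.56 to n = 1.29) the reflected ray undergoes no phase shift.
Exactly one π shift → a net half-wave offset.
With one net inversion, constructive interference in reflection requires 2 n t = (m + ½) λ.
The sixth-smallest nonzero thickness corresponds to m = 5: t = (m + ½) λ / (2 n) = 5.50 × 406 / (2 × 1.56) = 716 nm.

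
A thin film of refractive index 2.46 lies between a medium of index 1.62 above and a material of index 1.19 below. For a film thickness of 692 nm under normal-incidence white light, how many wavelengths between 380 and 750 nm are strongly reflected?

4

Top surface (1.62 → 2.46): reflection off a higher-index medium gives a half-wave phase shift.
Bottom surface (2.46 → 1.19): reflection off a lower-index medium gives no phase shift.
Net: one phase inversion between the two reflected rays.
So the condition for constructive reflection is 2 n t = (m + ½) λ.
λ = 2 n t / (m + ½) = 3405 / (m + ½) nm.
m=4: 757 nm (IR); m=5: 619 nm (visible); m=6: 524 nm (visible); m=7: 454 nm (visible); m=8: 401 nm (visible); m=9: 358 nm (UV).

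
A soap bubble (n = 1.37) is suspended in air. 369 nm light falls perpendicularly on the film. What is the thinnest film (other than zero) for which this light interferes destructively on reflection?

At the upper boundary (n = 1.0 to n = 1.37) the reflected ray undergoes a half-wave phase shift.
Ray reflecting at the bottom interface goes from n = 1.37 toward n = 1.0: no phase shift.
Exactly one π shift → a net half-wave offset.
With one net inversion, destructive interference in reflection requires 2 n t = m λ.
Minimum nonzero at m = 1: t = λ / (2 n) = 369 / (2 × 1.37) = 135 nm.

135 nm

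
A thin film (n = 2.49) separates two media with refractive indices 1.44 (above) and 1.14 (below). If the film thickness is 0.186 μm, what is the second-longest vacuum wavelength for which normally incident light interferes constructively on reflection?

Top surface (1.44 → 2.49): reflection off a higher-index medium gives a half-wave phase shift.
Bottom surface (2.49 → 1.14): reflection off a lower-index medium gives no phase shift.
The two reflections differ by half a wavelength.
So the condition for constructive reflection is 2 n t = (m + ½) λ.
λ = 2 n t / (m + ½). The second-longest wavelength is m = 1: λ = 2 × 2.49 × 186 / 1.50 = 618 nm.

618 nm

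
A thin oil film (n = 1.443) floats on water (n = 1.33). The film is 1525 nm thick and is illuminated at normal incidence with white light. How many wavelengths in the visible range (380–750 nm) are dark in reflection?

Ray reflecting at the top interface goes from n = 1.0 toward n = 1.443: a half-wave phase shift.
Ray reflecting at the bottom interface goes from n = 1.443 toward n = 1.33: no phase shift.
Exactly one π shift → a net half-wave offset.
With one net inversion, destructive interference in reflection requires 2 n t = m λ.
λ = 2 n t / m = 4401 / m nm.
m=5: 880 nm (IR); m=6: 734 nm (visible); m=7: 629 nm (visible); m=8: 550 nm (visible); m=9: 489 nm (visible); m=10: 440 nm (visible); m=11: 400 nm (visible); m=12: 367 nm (UV).

6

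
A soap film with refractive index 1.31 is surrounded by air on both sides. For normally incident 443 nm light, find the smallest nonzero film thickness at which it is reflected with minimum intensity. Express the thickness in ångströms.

Ray reflecting at the top interface goes from n = 1.0 toward n = 1.31: a half-wave phase shift.
At the lower boundary (n = 1.31 to n = 1.0) the reflected ray undergoes no phase shift.
The two reflections differ by half a wavelength.
For weak reflection here: 2 n t = m λ.
Minimum nonzero at m = 1: t = λ / (2 n) = 443 / (2 × 1.31) = 169 nm.

1691 Å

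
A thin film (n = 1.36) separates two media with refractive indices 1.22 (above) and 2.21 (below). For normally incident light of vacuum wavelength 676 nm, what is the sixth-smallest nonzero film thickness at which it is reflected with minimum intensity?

Ray reflecting at the top interface goes from n = 1.22 toward n = 1.36: a half-wave phase shift.
At the lower boundary (n = 1.36 to n = 2.21) the reflected ray undergoes a half-wave phase shift.
The two reflections carry the same phase change, so no net offset.
So the condition for destructive reflection is 2 n t = (m + ½) λ.
The sixth-smallest nonzero thickness corresponds to m = 5: t = (m + ½) λ / (2 n) = 5.50 × 676 / (2 × 1.36) = 1367 nm.

1367 nm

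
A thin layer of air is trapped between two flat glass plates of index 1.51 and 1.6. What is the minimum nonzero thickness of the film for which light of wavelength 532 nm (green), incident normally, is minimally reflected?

266 nm

At the upper boundary (n = 1.51 to n = 1.0) the reflected ray undergoes no phase shift.
At the lower boundary (n = 1.0 to n = 1.6) the reflected ray undergoes a half-wave phase shift.
Net: one phase inversion between the two reflected rays.
With one net inversion, destructive interference in reflection requires 2 n t = m λ.
Minimum nonzero at m = 1: t = λ / (2 n) = 532 / (2 × 1.0) = 266 nm.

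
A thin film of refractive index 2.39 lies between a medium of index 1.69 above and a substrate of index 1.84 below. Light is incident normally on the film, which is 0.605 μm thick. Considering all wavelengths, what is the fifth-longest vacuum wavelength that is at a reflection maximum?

643 nm

Ray reflecting at the top interface goes from n = 1.69 toward n = 2.39: a half-wave phase shift.
Bottom surface (2.39 → 1.84): reflection off a lower-index medium gives no phase shift.
Exactly one π shift → a net half-wave offset.
With one net inversion, constructive interference in reflection requires 2 n t = (m + ½) λ.
λ = 2 n t / (m + ½). The fifth-longest wavelength is m = 4: λ = 2 × 2.39 × 605 / 4.50 = 643 nm.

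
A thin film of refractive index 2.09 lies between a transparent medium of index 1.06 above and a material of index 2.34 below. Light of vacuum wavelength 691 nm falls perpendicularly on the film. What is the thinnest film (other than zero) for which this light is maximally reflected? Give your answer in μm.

0.165 μm

At the upper boundary (n = 1.06 to n = 2.09) the reflected ray undergoes a half-wave phase shift.
Ray reflecting at the bottom interface goes from n = 2.09 toward n = 2.34: a half-wave phase shift.
The two reflections carry the same phase change, so no net offset.
With no net inversion, constructive interference in reflection requires 2 n t = m λ.
Minimum nonzero at m = 1: t = λ / (2 n) = 691 / (2 × 2.09) = 165 nm.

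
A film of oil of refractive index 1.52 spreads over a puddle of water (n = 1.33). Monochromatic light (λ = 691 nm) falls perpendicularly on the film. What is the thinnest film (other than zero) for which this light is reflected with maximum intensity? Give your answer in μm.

0.114 μm

Top surface (1.0 → 1.52): reflection off a higher-index medium gives a half-wave phase shift.
Bottom surface (1.52 → 1.33): reflection off a lower-index medium gives no phase shift.
Net: one phase inversion between the two reflected rays.
For maximum reflection here: 2 n t = (m + ½) λ.
Minimum at m = 0: t = λ / (4 n) = 691 / (4 × 1.52) = 114 nm.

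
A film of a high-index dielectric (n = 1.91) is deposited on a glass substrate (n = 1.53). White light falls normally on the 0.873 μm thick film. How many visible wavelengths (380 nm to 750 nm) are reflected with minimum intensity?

4

Top surface (1.0 → 1.91): reflection off a higher-index medium gives a half-wave phase shift.
At the lower boundary (n = 1.91 to n = 1.53) the reflected ray undergoes no phase shift.
Exactly one π shift → a net half-wave offset.
So the condition for destructive reflection is 2 n t = m λ.
λ = 2 n t / m = 3335 / m nm.
m=4: 834 nm (IR); m=5: 667 nm (visible); m=6: 556 nm (visible); m=7: 476 nm (visible); m=8: 417 nm (visible); m=9: 371 nm (UV).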